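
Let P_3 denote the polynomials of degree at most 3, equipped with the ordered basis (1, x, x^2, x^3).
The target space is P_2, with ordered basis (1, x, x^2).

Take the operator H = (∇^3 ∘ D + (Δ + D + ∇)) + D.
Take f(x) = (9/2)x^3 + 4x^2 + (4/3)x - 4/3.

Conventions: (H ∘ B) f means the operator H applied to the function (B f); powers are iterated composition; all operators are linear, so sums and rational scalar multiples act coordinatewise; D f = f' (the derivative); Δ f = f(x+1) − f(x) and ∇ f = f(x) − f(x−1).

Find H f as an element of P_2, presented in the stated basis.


the image equals g(x) = 54x^2 + 32x + 43/3

D f = (27/2)x^2 + 8x + 4/3
∇ D f = 27x - 11/2
∇ ∇ D f = 27
∇ ∇ ∇ D f = 0
Δ f = (27/2)x^2 + (43/2)x + 59/6
D f = (27/2)x^2 + 8x + 4/3
∇ f = (27/2)x^2 - (11/2)x + 11/6
(Δ + D + ∇) f = (81/2)x^2 + 24x + 13
(∇^3 ∘ D + (Δ + D + ∇)) f = (81/2)x^2 + 24x + 13
D f = (27/2)x^2 + 8x + 4/3
((∇^3 ∘ D + (Δ + D + ∇)) + D) f = 54x^2 + 32x + 43/3


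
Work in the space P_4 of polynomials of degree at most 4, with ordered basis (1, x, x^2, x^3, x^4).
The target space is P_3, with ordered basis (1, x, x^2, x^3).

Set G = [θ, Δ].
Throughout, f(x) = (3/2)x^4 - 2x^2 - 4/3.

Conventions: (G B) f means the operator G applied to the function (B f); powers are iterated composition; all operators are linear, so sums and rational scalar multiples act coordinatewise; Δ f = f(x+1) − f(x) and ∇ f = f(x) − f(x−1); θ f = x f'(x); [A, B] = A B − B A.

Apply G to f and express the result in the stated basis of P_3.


Δ f = 6x^3 + 9x^2 + 2x - 1/2
θ Δ f = 18x^3 + 18x^2 + 2x
θ f = 6x^4 - 4x^2
Δ θ f = 24x^3 + 36x^2 + 16x + 2
[θ, Δ] f = -6x^3 - 18x^2 - 14x - 2

the result is g(x) = -6x^3 - 18x^2 - 14x - 2


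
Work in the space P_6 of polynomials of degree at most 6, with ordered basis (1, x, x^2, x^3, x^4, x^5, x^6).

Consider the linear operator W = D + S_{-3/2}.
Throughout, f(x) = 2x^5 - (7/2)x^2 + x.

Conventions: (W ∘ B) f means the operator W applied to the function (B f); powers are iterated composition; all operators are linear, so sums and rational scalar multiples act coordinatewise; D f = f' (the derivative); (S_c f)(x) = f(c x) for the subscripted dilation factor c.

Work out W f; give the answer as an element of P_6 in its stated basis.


the result is g(x) = -(243/16)x^5 + 10x^4 - (63/8)x^2 - (17/2)x + 1

D f = 10x^4 - 7x + 1
S_{-3/2} f = -(243/16)x^5 - (63/8)x^2 - (3/2)x
(D + S_{-3/2}) f = -(243/16)x^5 + 10x^4 - (63/8)x^2 - (17/2)x + 1


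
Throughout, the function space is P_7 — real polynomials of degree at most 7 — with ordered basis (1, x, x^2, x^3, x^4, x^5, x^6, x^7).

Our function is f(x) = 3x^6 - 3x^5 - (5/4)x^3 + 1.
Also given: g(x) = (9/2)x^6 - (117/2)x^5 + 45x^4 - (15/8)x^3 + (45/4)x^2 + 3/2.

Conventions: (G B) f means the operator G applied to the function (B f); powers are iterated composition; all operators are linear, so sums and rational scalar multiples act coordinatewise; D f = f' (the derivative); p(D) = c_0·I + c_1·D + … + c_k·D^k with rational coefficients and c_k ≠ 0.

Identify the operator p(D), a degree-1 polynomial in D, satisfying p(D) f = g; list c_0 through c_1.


p(D) = (3/2)·I − 3·D, i.e. c_0 = 3/2, c_1 = -3

D^0 f = 3x^6 - 3x^5 - (5/4)x^3 + 1
D^1 f = 18x^5 - 15x^4 - (15/4)x^2
matching coefficients of g against c_0 f + c_1 Df + … from the top degree down determines the c_i
solution: c_0 = 3/2, c_1 = -3


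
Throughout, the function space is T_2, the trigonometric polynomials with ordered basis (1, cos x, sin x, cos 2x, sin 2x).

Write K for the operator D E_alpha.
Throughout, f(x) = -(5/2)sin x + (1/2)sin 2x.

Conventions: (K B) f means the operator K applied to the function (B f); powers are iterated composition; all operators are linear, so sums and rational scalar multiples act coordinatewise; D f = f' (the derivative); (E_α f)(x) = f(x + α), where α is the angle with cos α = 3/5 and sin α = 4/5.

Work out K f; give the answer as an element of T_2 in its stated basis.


E_alpha f = -2cos x - (3/2)sin x + (12/25)cos 2x - (7/50)sin 2x
D E_alpha f = -(3/2)cos x + 2sin x - (7/25)cos 2x - (24/25)sin 2x

the image equals g(x) = -(3/2)cos x + 2sin x - (7/25)cos 2x - (24/25)sin 2x


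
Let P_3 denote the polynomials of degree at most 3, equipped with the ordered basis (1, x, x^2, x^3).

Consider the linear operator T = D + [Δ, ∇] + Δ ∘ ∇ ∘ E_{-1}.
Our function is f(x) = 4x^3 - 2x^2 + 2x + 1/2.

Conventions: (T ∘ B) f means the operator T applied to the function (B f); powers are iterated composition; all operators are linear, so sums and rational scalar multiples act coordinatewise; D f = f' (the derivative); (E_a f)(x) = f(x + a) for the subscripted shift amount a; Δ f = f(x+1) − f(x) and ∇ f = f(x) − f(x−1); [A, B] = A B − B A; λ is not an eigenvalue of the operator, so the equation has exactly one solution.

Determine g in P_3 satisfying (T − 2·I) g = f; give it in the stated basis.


write g with unknown coordinates in the stated basis and equate coefficients in (T − 2·I) g = f
solving from the highest basis element down gives g = -2x^3 - 2x^2 - 9x - 3/4
check: T g = -6x^2 - 16x - 1
so T g − 2·g = 4x^3 - 2x^2 + 2x + 1/2 = f ✓

the result is g(x) = -2x^3 - 2x^2 - 9x - 3/4


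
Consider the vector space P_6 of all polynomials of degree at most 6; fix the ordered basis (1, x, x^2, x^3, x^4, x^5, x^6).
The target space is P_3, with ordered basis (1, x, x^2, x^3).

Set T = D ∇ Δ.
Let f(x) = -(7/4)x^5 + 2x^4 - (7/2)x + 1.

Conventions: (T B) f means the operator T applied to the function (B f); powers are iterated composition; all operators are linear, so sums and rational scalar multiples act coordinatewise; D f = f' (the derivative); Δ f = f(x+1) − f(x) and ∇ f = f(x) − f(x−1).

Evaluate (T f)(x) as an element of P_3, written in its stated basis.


Δ f = -(35/4)x^4 - (19/2)x^3 - (11/2)x^2 - (3/4)x - 13/4
∇ Δ f = -35x^3 + 24x^2 - (35/2)x + 4
D (∇ Δ) f = -105x^2 + 48x - 35/2

the result is g(x) = -105x^2 + 48x - 35/2


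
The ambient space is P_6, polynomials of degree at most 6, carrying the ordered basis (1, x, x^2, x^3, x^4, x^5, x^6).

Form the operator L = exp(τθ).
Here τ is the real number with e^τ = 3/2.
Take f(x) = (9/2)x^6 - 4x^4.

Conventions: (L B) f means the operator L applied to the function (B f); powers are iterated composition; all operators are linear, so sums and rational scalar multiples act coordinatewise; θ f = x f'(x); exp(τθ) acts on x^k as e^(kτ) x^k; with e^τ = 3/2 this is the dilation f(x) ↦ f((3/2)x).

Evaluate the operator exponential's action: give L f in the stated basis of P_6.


exp(τθ) x^k = e^(kτ) x^k; with e^τ = 3/2 this sends x^k to (3/2)^k x^k
x^4 ↦ 81/16 x^4
x^6 ↦ 729/64 x^6
applying this coordinatewise to f: exp(τθ) f = (6561/128)x^6 - (81/4)x^4

the result is g(x) = (6561/128)x^6 - (81/4)x^4


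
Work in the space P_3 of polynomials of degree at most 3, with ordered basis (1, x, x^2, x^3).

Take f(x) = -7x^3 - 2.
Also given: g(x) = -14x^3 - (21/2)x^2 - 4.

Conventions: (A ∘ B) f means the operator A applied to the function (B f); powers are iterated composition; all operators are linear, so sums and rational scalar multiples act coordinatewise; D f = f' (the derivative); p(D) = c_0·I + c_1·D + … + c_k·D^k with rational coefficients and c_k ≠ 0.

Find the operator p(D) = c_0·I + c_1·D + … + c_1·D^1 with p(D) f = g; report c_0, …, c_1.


D^0 f = -7x^3 - 2
D^1 f = -21x^2
matching coefficients of g against c_0 f + c_1 Df + … from the top degree down determines the c_i
solution: c_0 = 2, c_1 = 1/2

c_0 = 2, c_1 = 1/2


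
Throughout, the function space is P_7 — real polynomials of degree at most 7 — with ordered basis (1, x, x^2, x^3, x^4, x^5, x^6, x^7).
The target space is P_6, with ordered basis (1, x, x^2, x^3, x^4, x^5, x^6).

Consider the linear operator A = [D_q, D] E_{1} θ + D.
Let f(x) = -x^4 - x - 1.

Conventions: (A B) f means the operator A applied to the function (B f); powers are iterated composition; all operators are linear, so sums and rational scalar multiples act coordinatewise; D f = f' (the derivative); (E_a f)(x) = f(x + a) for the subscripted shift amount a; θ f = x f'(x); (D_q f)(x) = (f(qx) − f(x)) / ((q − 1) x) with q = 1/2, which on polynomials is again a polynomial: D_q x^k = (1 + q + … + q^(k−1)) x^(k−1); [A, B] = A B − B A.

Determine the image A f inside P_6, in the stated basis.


θ f = -4x^4 - x
E_{1} θ f = -4x^4 - 16x^3 - 24x^2 - 17x - 5
D (E_{1} θ) f = -16x^3 - 48x^2 - 48x - 17
D_q D (E_{1} θ) f = -28x^2 - 72x - 48
D_q (E_{1} θ) f = -(15/2)x^3 - 28x^2 - 36x - 17
D D_q (E_{1} θ) f = -(45/2)x^2 - 56x - 36
[D_q, D] (E_{1} θ) f = -(11/2)x^2 - 16x - 12
D f = -4x^3 - 1
([D_q, D] E_{1} θ + D) f = -4x^3 - (11/2)x^2 - 16x - 13

the image equals g(x) = -4x^3 - (11/2)x^2 - 16x - 13


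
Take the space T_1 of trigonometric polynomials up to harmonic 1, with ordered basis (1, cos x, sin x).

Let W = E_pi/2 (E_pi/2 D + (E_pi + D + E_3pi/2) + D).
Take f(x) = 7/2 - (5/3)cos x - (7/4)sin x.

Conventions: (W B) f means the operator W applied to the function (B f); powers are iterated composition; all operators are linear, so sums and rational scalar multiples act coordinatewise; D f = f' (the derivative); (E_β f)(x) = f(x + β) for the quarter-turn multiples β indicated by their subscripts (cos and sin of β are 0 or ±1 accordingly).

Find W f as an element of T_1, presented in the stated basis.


D f = -(7/4)cos x + (5/3)sin x
E_pi/2 D f = (5/3)cos x + (7/4)sin x
E_pi f = 7/2 + (5/3)cos x + (7/4)sin x
D f = -(7/4)cos x + (5/3)sin x
E_3pi/2 f = 7/2 + (7/4)cos x - (5/3)sin x
(E_pi + D + E_3pi/2) f = 7 + (5/3)cos x + (7/4)sin x
D f = -(7/4)cos x + (5/3)sin x
(E_pi/2 D + (E_pi + D + E_3pi/2) + D) f = 7 + (19/12)cos x + (31/6)sin x
E_pi/2 (E_pi/2 D + (E_pi + D + E_3pi/2) + D) f = 7 + (31/6)cos x - (19/12)sin x

the image equals g(x) = 7 + (31/6)cos x - (19/12)sin x


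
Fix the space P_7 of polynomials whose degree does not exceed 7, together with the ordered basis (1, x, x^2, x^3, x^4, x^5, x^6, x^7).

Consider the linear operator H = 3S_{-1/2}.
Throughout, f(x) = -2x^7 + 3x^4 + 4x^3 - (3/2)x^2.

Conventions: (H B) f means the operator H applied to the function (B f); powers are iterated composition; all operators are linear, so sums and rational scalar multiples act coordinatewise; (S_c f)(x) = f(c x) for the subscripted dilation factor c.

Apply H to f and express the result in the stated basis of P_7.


S_{-1/2} f = (1/64)x^7 + (3/16)x^4 - (1/2)x^3 - (3/8)x^2
(3S_{-1/2}) f = (3/64)x^7 + (9/16)x^4 - (3/2)x^3 - (9/8)x^2

g(x) = (3/64)x^7 + (9/16)x^4 - (3/2)x^3 - (9/8)x^2


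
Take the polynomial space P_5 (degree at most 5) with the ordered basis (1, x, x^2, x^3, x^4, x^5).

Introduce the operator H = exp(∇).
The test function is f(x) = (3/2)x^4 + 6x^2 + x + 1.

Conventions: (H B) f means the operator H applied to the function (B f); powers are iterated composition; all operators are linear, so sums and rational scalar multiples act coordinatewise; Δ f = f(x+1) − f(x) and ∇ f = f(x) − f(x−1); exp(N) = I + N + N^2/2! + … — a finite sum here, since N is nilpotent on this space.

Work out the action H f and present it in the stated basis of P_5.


the result is g(x) = (3/2)x^4 + 6x^3 + 6x^2 + 7x + 7/2

order-1 term: 6x^3 - 9x^2 + 18x - 13/2
order-2 term: 9x^2 - 18x + 33/2
order-3 term: 6x - 9
order-4 term: 3/2
the series for exp(∇) f terminates at order 4
exp(∇) f = (3/2)x^4 + 6x^3 + 6x^2 + 7x + 7/2


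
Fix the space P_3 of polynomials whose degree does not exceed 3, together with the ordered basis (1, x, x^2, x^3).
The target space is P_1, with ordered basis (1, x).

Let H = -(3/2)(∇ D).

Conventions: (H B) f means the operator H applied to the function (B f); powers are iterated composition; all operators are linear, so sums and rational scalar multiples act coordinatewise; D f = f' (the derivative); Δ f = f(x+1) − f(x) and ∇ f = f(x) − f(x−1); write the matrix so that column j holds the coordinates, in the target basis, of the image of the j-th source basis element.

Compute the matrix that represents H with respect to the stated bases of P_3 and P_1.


image of 1: 0
image of x: 0
image of x^2: -3
image of x^3: -9x + 9/2
each image's coordinates form column j of the matrix

the matrix is [[0, 0, -3, 9/2]; [0, 0, 0, -9]] (rows listed top to bottom)


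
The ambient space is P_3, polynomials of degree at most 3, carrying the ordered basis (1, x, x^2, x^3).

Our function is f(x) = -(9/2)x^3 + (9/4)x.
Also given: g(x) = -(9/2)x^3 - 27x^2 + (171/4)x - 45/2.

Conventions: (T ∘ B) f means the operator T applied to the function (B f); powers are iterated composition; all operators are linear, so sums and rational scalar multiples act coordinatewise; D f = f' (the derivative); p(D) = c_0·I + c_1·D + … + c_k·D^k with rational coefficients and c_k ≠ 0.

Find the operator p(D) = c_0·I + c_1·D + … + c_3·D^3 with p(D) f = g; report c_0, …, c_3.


p(D) = I + 2·D − (3/2)·D^2 + D^3, i.e. c_0 = 1, c_1 = 2, c_2 = -3/2, c_3 = 1

D^0 f = -(9/2)x^3 + (9/4)x
D^1 f = -(27/2)x^2 + 9/4
D^2 f = -27x
D^3 f = -27
matching coefficients of g against c_0 f + c_1 Df + … from the top degree down determines the c_i
solution: c_0 = 1, c_1 = 2, c_2 = -3/2, c_3 = 1


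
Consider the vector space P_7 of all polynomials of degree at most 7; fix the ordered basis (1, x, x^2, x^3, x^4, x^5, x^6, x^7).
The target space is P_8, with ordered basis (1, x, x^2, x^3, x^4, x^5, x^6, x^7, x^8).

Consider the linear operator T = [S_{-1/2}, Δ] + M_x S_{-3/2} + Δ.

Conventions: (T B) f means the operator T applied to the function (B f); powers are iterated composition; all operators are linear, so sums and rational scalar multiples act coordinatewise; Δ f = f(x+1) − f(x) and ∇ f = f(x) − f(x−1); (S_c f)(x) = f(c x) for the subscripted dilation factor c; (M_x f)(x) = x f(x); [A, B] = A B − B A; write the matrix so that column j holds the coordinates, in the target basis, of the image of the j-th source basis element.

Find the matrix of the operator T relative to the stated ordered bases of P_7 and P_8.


image of 1: x
image of x: -(3/2)x^2 + 5/2
image of x^2: (9/4)x^3 + (1/2)x + 7/4
image of x^3: -(27/8)x^4 + (33/8)x^2 + (15/8)x + 17/8
image of x^4: (81/16)x^5 + (13/4)x^3 + (57/8)x^2 + (7/4)x + 31/16
image of x^5: -(243/32)x^6 + (175/32)x^4 + (145/16)x^3 + (205/16)x^2 + (85/32)x + 65/32
image of x^6: (729/64)x^7 + (183/32)x^5 + (1005/64)x^4 + (275/16)x^3 + (1185/64)x^2 + (93/32)x + 127/64
image of x^7: -(2187/128)x^8 + (917/128)x^6 + (2625/128)x^5 + (4795/128)x^4 + (3955/128)x^3 + (3381/128)x^2 + (455/128)x + 257/128
each image's coordinates form column j of the matrix

the matrix is [[0, 5/2, 7/4, 17/8, 31/16, 65/32, 127/64, 257/128]; [1, 0, 1/2, 15/8, 7/4, 85/32, 93/32, 455/128]; [0, -3/2, 0, 33/8, 57/8, 205/16, 1185/64, 3381/128]; [0, 0, 9/4, 0, 13/4, 145/16, 275/16, 3955/128]; [0, 0, 0, -27/8, 0, 175/32, 1005/64, 4795/128]; [0, 0, 0, 0, 81/16, 0, 183/32, 2625/128]; [0, 0, 0, 0, 0, -243/32, 0, 917/128]; [0, 0, 0, 0, 0, 0, 729/64, 0]; [0, 0, 0, 0, 0, 0, 0, -2187/128]] (rows listed top to bottom)


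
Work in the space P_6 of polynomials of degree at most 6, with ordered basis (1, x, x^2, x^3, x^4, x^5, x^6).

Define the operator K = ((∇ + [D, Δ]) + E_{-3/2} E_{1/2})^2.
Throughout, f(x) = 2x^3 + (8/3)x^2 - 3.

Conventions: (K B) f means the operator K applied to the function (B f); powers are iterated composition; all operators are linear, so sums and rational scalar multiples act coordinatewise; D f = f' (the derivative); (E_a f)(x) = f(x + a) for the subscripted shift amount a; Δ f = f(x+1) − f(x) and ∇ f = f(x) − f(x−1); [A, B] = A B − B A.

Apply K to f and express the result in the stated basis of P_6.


∇ f = 6x^2 - (2/3)x - 2/3
Δ f = 6x^2 + (34/3)x + 14/3
D Δ f = 12x + 34/3
D f = 6x^2 + (16/3)x
Δ D f = 12x + 34/3
[D, Δ] f = 0
(∇ + [D, Δ]) f = 6x^2 - (2/3)x - 2/3
E_{1/2} f = 2x^3 + (17/3)x^2 + (25/6)x - 25/12
E_{-3/2} E_{1/2} f = 2x^3 - (10/3)x^2 + (2/3)x - 7/3
((∇ + [D, Δ]) + E_{-3/2} E_{1/2}) f = 2x^3 + (8/3)x^2 - 3
∇ ((∇ + [D, Δ]) + E_{-3/2} E_{1/2}) f = 6x^2 - (2/3)x - 2/3
Δ ((∇ + [D, Δ]) + E_{-3/2} E_{1/2}) f = 6x^2 + (34/3)x + 14/3
D Δ ((∇ + [D, Δ]) + E_{-3/2} E_{1/2}) f = 12x + 34/3
D ((∇ + [D, Δ]) + E_{-3/2} E_{1/2}) f = 6x^2 + (16/3)x
Δ D ((∇ + [D, Δ]) + E_{-3/2} E_{1/2}) f = 12x + 34/3
[D, Δ] ((∇ + [D, Δ]) + E_{-3/2} E_{1/2}) f = 0
(∇ + [D, Δ]) ((∇ + [D, Δ]) + E_{-3/2} E_{1/2}) f = 6x^2 - (2/3)x - 2/3
E_{1/2} ((∇ + [D, Δ]) + E_{-3/2} E_{1/2}) f = 2x^3 + (17/3)x^2 + (25/6)x - 25/12
E_{-3/2} E_{1/2} ((∇ + [D, Δ]) + E_{-3/2} E_{1/2}) f = 2x^3 - (10/3)x^2 + (2/3)x - 7/3
((∇ + [D, Δ]) + E_{-3/2} E_{1/2}) ((∇ + [D, Δ]) + E_{-3/2} E_{1/2}) f = 2x^3 + (8/3)x^2 - 3

the image equals g(x) = 2x^3 + (8/3)x^2 - 3


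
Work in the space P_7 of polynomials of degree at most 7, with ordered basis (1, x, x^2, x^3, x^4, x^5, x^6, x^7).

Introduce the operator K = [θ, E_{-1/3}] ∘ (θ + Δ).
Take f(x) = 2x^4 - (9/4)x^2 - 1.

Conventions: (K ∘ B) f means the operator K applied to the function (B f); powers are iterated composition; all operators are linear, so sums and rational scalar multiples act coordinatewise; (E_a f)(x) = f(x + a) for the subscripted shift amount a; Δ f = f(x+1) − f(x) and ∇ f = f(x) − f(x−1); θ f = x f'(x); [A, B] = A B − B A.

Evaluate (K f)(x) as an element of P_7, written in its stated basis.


the result is g(x) = (32/3)x^3 - (8/3)x^2 + (29/9)x - 1/162

θ f = 8x^4 - (9/2)x^2
Δ f = 8x^3 + 12x^2 + (7/2)x - 1/4
(θ + Δ) f = 8x^4 + 8x^3 + (15/2)x^2 + (7/2)x - 1/4
E_{-1/3} (θ + Δ) f = 8x^4 - (8/3)x^3 + (29/6)x^2 - (1/54)x - 253/324
θ E_{-1/3} (θ + Δ) f = 32x^4 - 8x^3 + (29/3)x^2 - (1/54)x
θ (θ + Δ) f = 32x^4 + 24x^3 + 15x^2 + (7/2)x
E_{-1/3} θ (θ + Δ) f = 32x^4 - (56/3)x^3 + (37/3)x^2 - (175/54)x + 1/162
[θ, E_{-1/3}] (θ + Δ) f = (32/3)x^3 - (8/3)x^2 + (29/9)x - 1/162


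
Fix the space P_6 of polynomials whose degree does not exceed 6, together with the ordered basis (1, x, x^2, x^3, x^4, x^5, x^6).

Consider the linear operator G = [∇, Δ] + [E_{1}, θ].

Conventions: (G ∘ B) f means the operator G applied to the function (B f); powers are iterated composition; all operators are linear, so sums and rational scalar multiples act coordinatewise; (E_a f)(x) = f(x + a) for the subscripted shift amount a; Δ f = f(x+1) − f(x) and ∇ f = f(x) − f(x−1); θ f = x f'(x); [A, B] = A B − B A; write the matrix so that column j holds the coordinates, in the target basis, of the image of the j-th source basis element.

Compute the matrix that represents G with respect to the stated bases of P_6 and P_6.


the matrix is [[0, 1, 2, 3, 4, 5, 6]; [0, 0, 2, 6, 12, 20, 30]; [0, 0, 0, 3, 12, 30, 60]; [0, 0, 0, 0, 4, 20, 60]; [0, 0, 0, 0, 0, 5, 30]; [0, 0, 0, 0, 0, 0, 6]; [0, 0, 0, 0, 0, 0, 0]] (rows listed top to bottom)

image of 1: 0
image of x: 1
image of x^2: 2x + 2
image of x^3: 3x^2 + 6x + 3
image of x^4: 4x^3 + 12x^2 + 12x + 4
image of x^5: 5x^4 + 20x^3 + 30x^2 + 20x + 5
image of x^6: 6x^5 + 30x^4 + 60x^3 + 60x^2 + 30x + 6
each image's coordinates form column j of the matrix


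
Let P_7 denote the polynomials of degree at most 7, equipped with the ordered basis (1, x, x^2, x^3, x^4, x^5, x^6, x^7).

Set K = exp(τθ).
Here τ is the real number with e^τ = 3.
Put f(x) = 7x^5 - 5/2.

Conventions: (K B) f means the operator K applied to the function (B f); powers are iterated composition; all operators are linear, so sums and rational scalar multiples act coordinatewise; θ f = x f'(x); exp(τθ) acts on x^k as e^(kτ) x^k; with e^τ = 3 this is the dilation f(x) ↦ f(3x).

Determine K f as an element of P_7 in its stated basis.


exp(τθ) x^k = e^(kτ) x^k; with e^τ = 3 this sends x^k to 3^k x^k
x^5 ↦ 243 x^5
applying this coordinatewise to f: exp(τθ) f = 1701x^5 - 5/2

g(x) = 1701x^5 - 5/2


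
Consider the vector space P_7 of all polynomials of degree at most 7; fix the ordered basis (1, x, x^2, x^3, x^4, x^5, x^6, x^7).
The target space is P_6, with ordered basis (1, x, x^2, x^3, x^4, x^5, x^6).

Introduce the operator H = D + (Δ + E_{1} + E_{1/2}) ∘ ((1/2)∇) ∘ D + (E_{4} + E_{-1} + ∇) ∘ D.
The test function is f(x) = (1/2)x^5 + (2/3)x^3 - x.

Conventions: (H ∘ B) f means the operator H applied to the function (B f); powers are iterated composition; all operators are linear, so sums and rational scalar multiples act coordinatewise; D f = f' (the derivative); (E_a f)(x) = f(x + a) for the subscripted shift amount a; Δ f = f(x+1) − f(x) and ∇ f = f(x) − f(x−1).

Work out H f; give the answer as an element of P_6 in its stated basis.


D f = (5/2)x^4 + 2x^2 - 1
D f = (5/2)x^4 + 2x^2 - 1
∇ D f = 10x^3 - 15x^2 + 14x - 9/2
((1/2)∇) D f = 5x^3 - (15/2)x^2 + 7x - 9/4
Δ ((1/2)∇) D f = 15x^2 + 9/2
E_{1} ((1/2)∇) D f = 5x^3 + (15/2)x^2 + 7x + 9/4
E_{1/2} ((1/2)∇) D f = 5x^3 + (13/4)x
(Δ + E_{1} + E_{1/2}) ((1/2)∇) D f = 10x^3 + (45/2)x^2 + (41/4)x + 27/4
D f = (5/2)x^4 + 2x^2 - 1
E_{4} D f = (5/2)x^4 + 40x^3 + 242x^2 + 656x + 671
E_{-1} D f = (5/2)x^4 - 10x^3 + 17x^2 - 14x + 7/2
∇ D f = 10x^3 - 15x^2 + 14x - 9/2
(E_{4} + E_{-1} + ∇) D f = 5x^4 + 40x^3 + 244x^2 + 656x + 670
(D + (Δ + E_{1} + E_{1/2}) ∘ ((1/2)∇) ∘ D + (E_{4} + E_{-1} + ∇) ∘ D) f = (15/2)x^4 + 50x^3 + (537/2)x^2 + (2665/4)x + 2703/4

the result is g(x) = (15/2)x^4 + 50x^3 + (537/2)x^2 + (2665/4)x + 2703/4


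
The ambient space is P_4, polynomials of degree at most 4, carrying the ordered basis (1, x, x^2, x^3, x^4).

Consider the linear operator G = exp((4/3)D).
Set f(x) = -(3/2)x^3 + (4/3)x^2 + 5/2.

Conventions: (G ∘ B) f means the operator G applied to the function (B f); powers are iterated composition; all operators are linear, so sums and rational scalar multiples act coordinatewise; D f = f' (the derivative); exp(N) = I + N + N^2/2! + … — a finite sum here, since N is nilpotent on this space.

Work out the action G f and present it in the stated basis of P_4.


order-1 term: -6x^2 + (32/9)x
order-2 term: -8x + 64/27
order-3 term: -32/9
the series for exp((4/3)D) f terminates at order 3
exp((4/3)D) f = -(3/2)x^3 - (14/3)x^2 - (40/9)x + 71/54

the image equals g(x) = -(3/2)x^3 - (14/3)x^2 - (40/9)x + 71/54


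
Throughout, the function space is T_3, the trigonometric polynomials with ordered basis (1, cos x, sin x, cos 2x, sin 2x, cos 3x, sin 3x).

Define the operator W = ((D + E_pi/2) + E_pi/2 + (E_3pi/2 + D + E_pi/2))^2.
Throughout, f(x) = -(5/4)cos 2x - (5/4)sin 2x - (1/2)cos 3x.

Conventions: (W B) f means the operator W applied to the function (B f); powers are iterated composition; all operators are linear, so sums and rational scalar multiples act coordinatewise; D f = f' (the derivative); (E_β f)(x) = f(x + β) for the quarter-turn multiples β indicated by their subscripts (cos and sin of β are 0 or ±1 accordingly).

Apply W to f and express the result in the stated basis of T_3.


g(x) = 40cos 2x - 40sin 2x + 8cos 3x

D f = -(5/2)cos 2x + (5/2)sin 2x + (3/2)sin 3x
E_pi/2 f = (5/4)cos 2x + (5/4)sin 2x - (1/2)sin 3x
(D + E_pi/2) f = -(5/4)cos 2x + (15/4)sin 2x + sin 3x
E_pi/2 f = (5/4)cos 2x + (5/4)sin 2x - (1/2)sin 3x
E_3pi/2 f = (5/4)cos 2x + (5/4)sin 2x + (1/2)sin 3x
D f = -(5/2)cos 2x + (5/2)sin 2x + (3/2)sin 3x
E_pi/2 f = (5/4)cos 2x + (5/4)sin 2x - (1/2)sin 3x
(E_3pi/2 + D + E_pi/2) f = 5sin 2x + (3/2)sin 3x
((D + E_pi/2) + E_pi/2 + (E_3pi/2 + D + E_pi/2)) f = 10sin 2x + 2sin 3x
D ((D + E_pi/2) + E_pi/2 + (E_3pi/2 + D + E_pi/2)) f = 20cos 2x + 6cos 3x
E_pi/2 ((D + E_pi/2) + E_pi/2 + (E_3pi/2 + D + E_pi/2)) f = -10sin 2x - 2cos 3x
(D + E_pi/2) ((D + E_pi/2) + E_pi/2 + (E_3pi/2 + D + E_pi/2)) f = 20cos 2x - 10sin 2x + 4cos 3x
E_pi/2 ((D + E_pi/2) + E_pi/2 + (E_3pi/2 + D + E_pi/2)) f = -10sin 2x - 2cos 3x
E_3pi/2 ((D + E_pi/2) + E_pi/2 + (E_3pi/2 + D + E_pi/2)) f = -10sin 2x + 2cos 3x
D ((D + E_pi/2) + E_pi/2 + (E_3pi/2 + D + E_pi/2)) f = 20cos 2x + 6cos 3x
E_pi/2 ((D + E_pi/2) + E_pi/2 + (E_3pi/2 + D + E_pi/2)) f = -10sin 2x - 2cos 3x
(E_3pi/2 + D + E_pi/2) ((D + E_pi/2) + E_pi/2 + (E_3pi/2 + D + E_pi/2)) f = 20cos 2x - 20sin 2x + 6cos 3x
((D + E_pi/2) + E_pi/2 + (E_3pi/2 + D + E_pi/2)) ((D + E_pi/2) + E_pi/2 + (E_3pi/2 + D + E_pi/2)) f = 40cos 2x - 40sin 2x + 8cos 3x


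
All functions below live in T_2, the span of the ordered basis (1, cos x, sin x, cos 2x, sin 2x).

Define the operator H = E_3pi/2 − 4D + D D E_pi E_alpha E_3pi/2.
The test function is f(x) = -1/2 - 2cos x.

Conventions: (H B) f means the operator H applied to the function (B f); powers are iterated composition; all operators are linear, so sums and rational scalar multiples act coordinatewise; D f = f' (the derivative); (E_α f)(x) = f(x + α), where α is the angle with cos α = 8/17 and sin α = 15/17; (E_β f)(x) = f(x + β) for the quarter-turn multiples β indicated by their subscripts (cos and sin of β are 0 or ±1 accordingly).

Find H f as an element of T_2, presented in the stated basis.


g(x) = -1/2 - (30/17)cos x - (186/17)sin x

E_3pi/2 f = -1/2 - 2sin x
D f = 2sin x
(-4D) f = -8sin x
E_3pi/2 f = -1/2 - 2sin x
E_alpha E_3pi/2 f = -1/2 - (30/17)cos x - (16/17)sin x
E_pi E_alpha E_3pi/2 f = -1/2 + (30/17)cos x + (16/17)sin x
D E_pi E_alpha E_3pi/2 f = (16/17)cos x - (30/17)sin x
D (D E_pi E_alpha) E_3pi/2 f = -(30/17)cos x - (16/17)sin x
(E_3pi/2 − 4D + D D E_pi E_alpha E_3pi/2) f = -1/2 - (30/17)cos x - (186/17)sin x


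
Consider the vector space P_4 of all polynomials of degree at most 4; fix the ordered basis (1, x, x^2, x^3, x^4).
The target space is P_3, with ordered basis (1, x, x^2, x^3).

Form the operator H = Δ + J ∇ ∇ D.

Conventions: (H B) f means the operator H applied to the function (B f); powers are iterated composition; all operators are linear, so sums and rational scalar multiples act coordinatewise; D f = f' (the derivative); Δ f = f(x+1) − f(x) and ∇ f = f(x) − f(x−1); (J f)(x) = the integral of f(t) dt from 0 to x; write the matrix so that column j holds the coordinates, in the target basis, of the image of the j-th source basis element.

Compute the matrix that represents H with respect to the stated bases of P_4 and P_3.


the matrix is [[0, 1, 1, 1, 1]; [0, 0, 2, 9, -20]; [0, 0, 0, 3, 18]; [0, 0, 0, 0, 4]] (rows listed top to bottom)

image of 1: 0
image of x: 1
image of x^2: 2x + 1
image of x^3: 3x^2 + 9x + 1
image of x^4: 4x^3 + 18x^2 - 20x + 1
each image's coordinates form column j of the matrix


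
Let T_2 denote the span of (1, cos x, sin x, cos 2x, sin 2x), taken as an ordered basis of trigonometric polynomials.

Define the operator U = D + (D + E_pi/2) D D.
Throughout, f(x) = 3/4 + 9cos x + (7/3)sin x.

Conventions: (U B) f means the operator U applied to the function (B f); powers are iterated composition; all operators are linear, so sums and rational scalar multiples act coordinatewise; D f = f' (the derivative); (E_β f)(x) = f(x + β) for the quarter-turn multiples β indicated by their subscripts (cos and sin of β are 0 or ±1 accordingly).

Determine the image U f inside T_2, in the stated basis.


D f = (7/3)cos x - 9sin x
D f = (7/3)cos x - 9sin x
D D f = -9cos x - (7/3)sin x
D (D D) f = -(7/3)cos x + 9sin x
E_pi/2 (D D) f = -(7/3)cos x + 9sin x
(D + E_pi/2) (D D) f = -(14/3)cos x + 18sin x
(D + (D + E_pi/2) D D) f = -(7/3)cos x + 9sin x

the image equals g(x) = -(7/3)cos x + 9sin x


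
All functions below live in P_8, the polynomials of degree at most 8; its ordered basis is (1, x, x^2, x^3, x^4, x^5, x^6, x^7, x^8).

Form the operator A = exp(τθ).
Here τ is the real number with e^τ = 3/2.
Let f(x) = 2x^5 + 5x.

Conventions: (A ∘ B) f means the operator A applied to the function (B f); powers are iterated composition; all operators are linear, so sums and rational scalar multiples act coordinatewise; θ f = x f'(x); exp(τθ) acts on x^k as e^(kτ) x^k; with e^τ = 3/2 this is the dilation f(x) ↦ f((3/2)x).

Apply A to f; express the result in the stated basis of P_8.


the image equals g(x) = (243/16)x^5 + (15/2)x

exp(τθ) x^k = e^(kτ) x^k; with e^τ = 3/2 this sends x^k to (3/2)^k x^k
x ↦ 3/2 x
x^5 ↦ 243/32 x^5
applying this coordinatewise to f: exp(τθ) f = (243/16)x^5 + (15/2)x


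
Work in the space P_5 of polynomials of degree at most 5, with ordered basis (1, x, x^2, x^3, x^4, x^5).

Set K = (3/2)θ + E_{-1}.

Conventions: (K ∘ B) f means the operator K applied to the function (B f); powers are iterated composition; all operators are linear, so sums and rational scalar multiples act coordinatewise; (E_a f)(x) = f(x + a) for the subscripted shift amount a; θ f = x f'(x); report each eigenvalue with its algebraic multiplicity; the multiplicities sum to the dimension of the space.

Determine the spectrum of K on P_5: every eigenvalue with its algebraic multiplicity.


λ = 1 (multiplicity 1), λ = 5/2 (multiplicity 1), λ = 4 (multiplicity 1), λ = 11/2 (multiplicity 1), λ = 7 (multiplicity 1), λ = 17/2 (multiplicity 1)

image of 1: 1
image of x: (5/2)x - 1
image of x^2: 4x^2 - 2x + 1
image of x^3: (11/2)x^3 - 3x^2 + 3x - 1
image of x^4: 7x^4 - 4x^3 + 6x^2 - 4x + 1
image of x^5: (17/2)x^5 - 5x^4 + 10x^3 - 10x^2 + 5x - 1
the matrix is upper triangular; its diagonal is (1, 5/2, 4, 11/2, 7, 17/2)
for a triangular matrix the eigenvalues are the diagonal entries, with algebraic multiplicity their repetition count


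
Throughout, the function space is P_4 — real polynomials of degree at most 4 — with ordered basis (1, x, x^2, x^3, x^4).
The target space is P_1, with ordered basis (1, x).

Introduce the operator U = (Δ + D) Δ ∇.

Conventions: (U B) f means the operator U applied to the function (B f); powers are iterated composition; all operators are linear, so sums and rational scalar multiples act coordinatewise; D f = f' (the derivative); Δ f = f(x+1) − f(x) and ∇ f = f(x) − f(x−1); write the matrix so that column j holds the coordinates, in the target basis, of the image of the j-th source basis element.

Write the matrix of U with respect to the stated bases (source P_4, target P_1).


image of 1: 0
image of x: 0
image of x^2: 0
image of x^3: 12
image of x^4: 48x + 12
each image's coordinates form column j of the matrix

the matrix is [[0, 0, 0, 12, 12]; [0, 0, 0, 0, 48]] (rows listed top to bottom)


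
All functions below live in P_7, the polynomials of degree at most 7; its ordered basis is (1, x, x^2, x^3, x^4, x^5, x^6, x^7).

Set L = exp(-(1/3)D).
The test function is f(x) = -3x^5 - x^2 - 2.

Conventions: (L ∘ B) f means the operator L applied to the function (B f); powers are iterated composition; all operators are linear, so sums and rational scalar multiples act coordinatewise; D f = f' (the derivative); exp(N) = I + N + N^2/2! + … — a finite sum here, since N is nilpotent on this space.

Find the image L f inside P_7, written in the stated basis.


order-1 term: 5x^4 + (2/3)x
order-2 term: -(10/3)x^3 - 1/9
order-3 term: (10/9)x^2
order-4 term: -(5/27)x
order-5 term: 1/81
the series for exp(-(1/3)D) f terminates at order 5
exp(-(1/3)D) f = -3x^5 + 5x^4 - (10/3)x^3 + (1/9)x^2 + (13/27)x - 170/81

the result is g(x) = -3x^5 + 5x^4 - (10/3)x^3 + (1/9)x^2 + (13/27)x - 170/81


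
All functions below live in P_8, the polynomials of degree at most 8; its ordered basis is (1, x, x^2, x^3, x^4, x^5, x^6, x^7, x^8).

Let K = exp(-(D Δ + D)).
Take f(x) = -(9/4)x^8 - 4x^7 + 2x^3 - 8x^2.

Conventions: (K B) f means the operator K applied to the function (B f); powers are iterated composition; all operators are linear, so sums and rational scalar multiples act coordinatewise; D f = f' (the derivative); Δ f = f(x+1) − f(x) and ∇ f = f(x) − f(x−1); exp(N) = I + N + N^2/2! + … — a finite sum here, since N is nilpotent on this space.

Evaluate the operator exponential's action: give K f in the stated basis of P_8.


order-1 term: 18x^7 + 154x^6 + 546x^5 + 1050x^4 + 1190x^3 + 792x^2 + 298x + 56
order-2 term: -63x^6 - 840x^5 - 4620x^4 - 13440x^3 - 21840x^2 - 18810x - 6716
order-3 term: 126x^5 + 2030x^4 + 13020x^3 + 41580x^2 + 66150x + 41956
order-4 term: -(315/2)x^4 - 2660x^3 - 16800x^2 - 47040x - 49280
order-5 term: 126x^3 + 1974x^2 + 10290x + 17850
order-6 term: -63x^2 - 784x - 2436
order-7 term: 18x + 130
order-8 term: -9/4
the series for exp(-(D Δ + D)) f terminates at order 8
exp(-(D Δ + D)) f = -(9/4)x^8 + 14x^7 + 91x^6 - 168x^5 - (3395/2)x^4 - 1762x^3 + 5635x^2 + 10122x + 6231/4

the result is g(x) = -(9/4)x^8 + 14x^7 + 91x^6 - 168x^5 - (3395/2)x^4 - 1762x^3 + 5635x^2 + 10122x + 6231/4


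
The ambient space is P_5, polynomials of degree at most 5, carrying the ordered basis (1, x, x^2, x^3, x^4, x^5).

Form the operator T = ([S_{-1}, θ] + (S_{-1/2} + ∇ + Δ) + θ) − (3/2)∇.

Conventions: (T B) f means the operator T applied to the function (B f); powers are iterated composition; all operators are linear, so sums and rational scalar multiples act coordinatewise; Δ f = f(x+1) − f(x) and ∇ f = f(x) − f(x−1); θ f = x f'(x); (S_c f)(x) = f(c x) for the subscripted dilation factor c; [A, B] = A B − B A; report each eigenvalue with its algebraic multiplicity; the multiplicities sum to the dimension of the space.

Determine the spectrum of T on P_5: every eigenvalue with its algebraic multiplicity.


image of 1: 1
image of x: (1/2)x + 1/2
image of x^2: (9/4)x^2 + x + 3/2
image of x^3: (23/8)x^3 + (3/2)x^2 + (9/2)x + 1/2
image of x^4: (65/16)x^4 + 2x^3 + 9x^2 + 2x + 3/2
image of x^5: (159/32)x^5 + (5/2)x^4 + 15x^3 + 5x^2 + (15/2)x + 1/2
the matrix is upper triangular; its diagonal is (1, 1/2, 9/4, 23/8, 65/16, 159/32)
for a triangular matrix the eigenvalues are the diagonal entries, with algebraic multiplicity their repetition count

λ = 1/2 (multiplicity 1), λ = 1 (multiplicity 1), λ = 9/4 (multiplicity 1), λ = 23/8 (multiplicity 1), λ = 65/16 (multiplicity 1), λ = 159/32 (multiplicity 1)


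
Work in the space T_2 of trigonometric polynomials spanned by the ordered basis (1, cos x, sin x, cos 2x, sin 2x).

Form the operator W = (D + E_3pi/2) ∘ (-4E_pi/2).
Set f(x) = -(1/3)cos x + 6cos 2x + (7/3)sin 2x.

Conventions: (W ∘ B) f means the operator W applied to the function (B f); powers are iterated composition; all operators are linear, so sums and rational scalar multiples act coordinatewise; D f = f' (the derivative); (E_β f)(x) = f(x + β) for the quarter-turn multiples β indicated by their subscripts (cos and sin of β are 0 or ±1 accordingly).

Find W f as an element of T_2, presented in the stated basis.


the image equals g(x) = -(16/3)cos 2x - (172/3)sin 2x

E_pi/2 f = (1/3)sin x - 6cos 2x - (7/3)sin 2x
(-4E_pi/2) f = -(4/3)sin x + 24cos 2x + (28/3)sin 2x
D (-4E_pi/2) f = -(4/3)cos x + (56/3)cos 2x - 48sin 2x
E_3pi/2 (-4E_pi/2) f = (4/3)cos x - 24cos 2x - (28/3)sin 2x
(D + E_3pi/2) (-4E_pi/2) f = -(16/3)cos 2x - (172/3)sin 2x


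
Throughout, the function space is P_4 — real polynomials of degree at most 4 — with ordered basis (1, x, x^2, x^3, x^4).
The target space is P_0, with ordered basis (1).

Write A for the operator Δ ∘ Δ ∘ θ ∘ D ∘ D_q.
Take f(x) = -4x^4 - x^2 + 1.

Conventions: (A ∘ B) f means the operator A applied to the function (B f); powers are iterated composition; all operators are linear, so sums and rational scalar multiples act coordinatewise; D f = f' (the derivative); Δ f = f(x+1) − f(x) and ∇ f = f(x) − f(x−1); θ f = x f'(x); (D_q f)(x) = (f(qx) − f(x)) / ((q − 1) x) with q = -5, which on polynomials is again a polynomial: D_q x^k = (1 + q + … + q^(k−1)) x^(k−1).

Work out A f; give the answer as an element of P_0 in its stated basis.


D_q f = 416x^3 + 4x
D D_q f = 1248x^2 + 4
θ D D_q f = 2496x^2
Δ (θ ∘ D ∘ D_q) f = 4992x + 2496
Δ Δ (θ ∘ D ∘ D_q) f = 4992

the image equals g(x) = 4992


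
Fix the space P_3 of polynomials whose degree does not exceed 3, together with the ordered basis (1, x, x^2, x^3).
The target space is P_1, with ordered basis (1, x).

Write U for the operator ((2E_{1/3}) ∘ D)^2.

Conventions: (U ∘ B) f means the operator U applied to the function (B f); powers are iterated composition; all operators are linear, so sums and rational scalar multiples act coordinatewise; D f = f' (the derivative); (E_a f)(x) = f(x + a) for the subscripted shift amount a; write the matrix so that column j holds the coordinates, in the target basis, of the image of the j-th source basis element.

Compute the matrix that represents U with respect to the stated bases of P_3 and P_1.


image of 1: 0
image of x: 0
image of x^2: 8
image of x^3: 24x + 16
each image's coordinates form column j of the matrix

the matrix is [[0, 0, 8, 16]; [0, 0, 0, 24]] (rows listed top to bottom)


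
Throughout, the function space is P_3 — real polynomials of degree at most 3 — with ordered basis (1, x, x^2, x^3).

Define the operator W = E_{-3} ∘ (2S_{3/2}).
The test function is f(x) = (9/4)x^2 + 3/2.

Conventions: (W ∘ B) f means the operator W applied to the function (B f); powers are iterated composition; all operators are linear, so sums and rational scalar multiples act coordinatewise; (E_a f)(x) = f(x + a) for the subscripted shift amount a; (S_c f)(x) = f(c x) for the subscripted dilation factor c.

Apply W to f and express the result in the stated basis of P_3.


S_{3/2} f = (81/16)x^2 + 3/2
(2S_{3/2}) f = (81/8)x^2 + 3
E_{-3} (2S_{3/2}) f = (81/8)x^2 - (243/4)x + 753/8

the image equals g(x) = (81/8)x^2 - (243/4)x + 753/8


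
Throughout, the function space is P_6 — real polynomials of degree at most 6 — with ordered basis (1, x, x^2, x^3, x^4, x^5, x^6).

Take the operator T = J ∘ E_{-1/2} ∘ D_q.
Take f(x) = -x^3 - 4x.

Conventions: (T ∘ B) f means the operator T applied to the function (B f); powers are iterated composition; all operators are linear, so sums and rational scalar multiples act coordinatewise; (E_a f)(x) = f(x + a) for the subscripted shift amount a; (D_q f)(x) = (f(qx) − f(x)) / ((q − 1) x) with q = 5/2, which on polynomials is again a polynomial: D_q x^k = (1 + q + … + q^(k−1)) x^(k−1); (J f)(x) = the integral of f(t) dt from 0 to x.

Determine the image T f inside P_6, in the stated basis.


the result is g(x) = -(13/4)x^3 + (39/8)x^2 - (103/16)x

D_q f = -(39/4)x^2 - 4
E_{-1/2} D_q f = -(39/4)x^2 + (39/4)x - 103/16
J (E_{-1/2} ∘ D_q) f = -(13/4)x^3 + (39/8)x^2 - (103/16)x


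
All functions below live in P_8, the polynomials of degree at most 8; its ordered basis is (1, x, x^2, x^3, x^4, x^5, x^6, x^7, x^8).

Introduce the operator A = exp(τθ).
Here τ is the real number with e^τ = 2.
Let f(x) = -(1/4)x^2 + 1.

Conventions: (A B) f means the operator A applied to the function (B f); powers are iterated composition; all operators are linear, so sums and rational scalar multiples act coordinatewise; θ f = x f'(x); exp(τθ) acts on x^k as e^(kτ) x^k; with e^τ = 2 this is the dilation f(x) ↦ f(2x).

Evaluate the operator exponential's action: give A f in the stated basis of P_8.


g(x) = -x^2 + 1

exp(τθ) x^k = e^(kτ) x^k; with e^τ = 2 this sends x^k to 2^k x^k
x^2 ↦ 4 x^2
applying this coordinatewise to f: exp(τθ) f = -x^2 + 1


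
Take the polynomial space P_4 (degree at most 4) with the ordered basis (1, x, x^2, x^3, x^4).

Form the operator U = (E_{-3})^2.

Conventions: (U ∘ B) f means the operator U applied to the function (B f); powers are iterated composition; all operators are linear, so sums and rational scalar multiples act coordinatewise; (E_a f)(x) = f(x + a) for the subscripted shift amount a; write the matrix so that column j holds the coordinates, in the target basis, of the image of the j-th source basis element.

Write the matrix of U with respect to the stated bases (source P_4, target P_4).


image of 1: 1
image of x: x - 6
image of x^2: x^2 - 12x + 36
image of x^3: x^3 - 18x^2 + 108x - 216
image of x^4: x^4 - 24x^3 + 216x^2 - 864x + 1296
each image's coordinates form column j of the matrix

the matrix is [[1, -6, 36, -216, 1296]; [0, 1, -12, 108, -864]; [0, 0, 1, -18, 216]; [0, 0, 0, 1, -24]; [0, 0, 0, 0, 1]] (rows listed top to bottom)


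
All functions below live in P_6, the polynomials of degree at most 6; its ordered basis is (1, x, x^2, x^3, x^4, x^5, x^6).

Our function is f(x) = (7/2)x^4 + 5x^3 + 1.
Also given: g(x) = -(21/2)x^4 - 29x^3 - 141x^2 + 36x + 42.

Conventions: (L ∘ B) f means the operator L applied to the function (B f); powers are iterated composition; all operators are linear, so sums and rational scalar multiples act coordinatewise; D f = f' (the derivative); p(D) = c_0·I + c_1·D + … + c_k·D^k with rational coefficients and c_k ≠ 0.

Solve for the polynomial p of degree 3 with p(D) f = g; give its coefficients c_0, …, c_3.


c_0 = -3, c_1 = -1, c_2 = -3, c_3 = 3/2

D^0 f = (7/2)x^4 + 5x^3 + 1
D^1 f = 14x^3 + 15x^2
D^2 f = 42x^2 + 30x
D^3 f = 84x + 30
matching coefficients of g against c_0 f + c_1 Df + … from the top degree down determines the c_i
solution: c_0 = -3, c_1 = -1, c_2 = -3, c_3 = 3/2
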